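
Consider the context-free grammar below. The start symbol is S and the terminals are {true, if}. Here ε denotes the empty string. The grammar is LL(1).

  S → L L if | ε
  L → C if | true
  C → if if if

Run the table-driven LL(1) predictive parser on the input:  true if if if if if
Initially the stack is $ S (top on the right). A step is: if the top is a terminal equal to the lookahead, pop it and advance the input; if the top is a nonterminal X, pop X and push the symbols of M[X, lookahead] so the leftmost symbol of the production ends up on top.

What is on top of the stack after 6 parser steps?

step 1: stack=$ S  input=true if if if if if $  — expand S → L L if
step 2: stack=$ if L L  input=true if if if if if $  — expand L → true
step 3: stack=$ if L true  input=true if if if if if $  — match true
step 4: stack=$ if L  input=if if if if if $  — expand L → C if
step 5: stack=$ if if C  input=if if if if if $  — expand C → if if if
step 6: stack=$ if if if if if  input=if if if if if $  — match if
Stack after step 6: $ if if if if (top = if).

if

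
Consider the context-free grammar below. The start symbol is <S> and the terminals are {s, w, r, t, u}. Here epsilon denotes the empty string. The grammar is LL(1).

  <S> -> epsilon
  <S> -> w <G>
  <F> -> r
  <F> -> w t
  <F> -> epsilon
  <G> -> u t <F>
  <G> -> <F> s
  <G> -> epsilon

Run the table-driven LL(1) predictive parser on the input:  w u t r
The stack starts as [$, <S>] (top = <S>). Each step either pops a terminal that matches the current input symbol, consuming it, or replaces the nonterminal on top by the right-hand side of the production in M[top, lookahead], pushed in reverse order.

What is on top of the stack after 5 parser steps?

step 1: stack=$ <S>  input=w u t r $  — expand <S> -> w <G>
step 2: stack=$ <G> w  input=w u t r $  — match w
step 3: stack=$ <G>  input=u t r $  — expand <G> -> u t <F>
step 4: stack=$ <F> t u  input=u t r $  — match u
step 5: stack=$ <F> t  input=t r $  — match t
Stack after step 5: $ <F> (top = <F>).

<F>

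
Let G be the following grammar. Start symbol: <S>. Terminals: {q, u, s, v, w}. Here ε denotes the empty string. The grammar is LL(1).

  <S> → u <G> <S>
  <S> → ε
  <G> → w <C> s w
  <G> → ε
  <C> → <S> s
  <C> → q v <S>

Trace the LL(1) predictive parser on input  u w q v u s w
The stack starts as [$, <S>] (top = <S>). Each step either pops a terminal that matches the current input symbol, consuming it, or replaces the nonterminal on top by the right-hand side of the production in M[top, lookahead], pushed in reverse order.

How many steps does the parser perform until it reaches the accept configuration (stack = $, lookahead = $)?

14

step 1: stack=$ <S>  input=u w q v u s w $  — expand <S> → u <G> <S>
step 2: stack=$ <S> <G> u  input=u w q v u s w $  — match u
step 3: stack=$ <S> <G>  input=w q v u s w $  — expand <G> → w <C> s w
step 4: stack=$ <S> w s <C> w  input=w q v u s w $  — match w
step 5: stack=$ <S> w s <C>  input=q v u s w $  — expand <C> → q v <S>
step 6: stack=$ <S> w s <S> v q  input=q v u s w $  — match q
step 7: stack=$ <S> w s <S> v  input=v u s w $  — match v
step 8: stack=$ <S> w s <S>  input=u s w $  — expand <S> → u <G> <S>
step 9: stack=$ <S> w s <S> <G> u  input=u s w $  — match u
step 10: stack=$ <S> w s <S> <G>  input=s w $  — expand <G> → ε
step 11: stack=$ <S> w s <S>  input=s w $  — expand <S> → ε
step 12: stack=$ <S> w s  input=s w $  — match s
step 13: stack=$ <S> w  input=w $  — match w
step 14: stack=$ <S>  input=$  — expand <S> → ε
Accept reached after 14 steps.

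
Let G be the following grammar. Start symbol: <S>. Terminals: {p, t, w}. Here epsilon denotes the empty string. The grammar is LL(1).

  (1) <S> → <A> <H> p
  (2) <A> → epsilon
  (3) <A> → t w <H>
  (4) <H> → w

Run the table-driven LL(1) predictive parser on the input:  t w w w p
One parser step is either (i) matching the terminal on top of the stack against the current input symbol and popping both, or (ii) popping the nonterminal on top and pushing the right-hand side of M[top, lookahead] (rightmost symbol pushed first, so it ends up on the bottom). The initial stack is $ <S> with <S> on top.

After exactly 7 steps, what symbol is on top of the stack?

step 1: stack=$ <S>  input=t w w w p $  — expand <S> → <A> <H> p
step 2: stack=$ p <H> <A>  input=t w w w p $  — expand <A> → t w <H>
step 3: stack=$ p <H> <H> w t  input=t w w w p $  — match t
step 4: stack=$ p <H> <H> w  input=w w w p $  — match w
step 5: stack=$ p <H> <H>  input=w w p $  — expand <H> → w
step 6: stack=$ p <H> w  input=w w p $  — match w
step 7: stack=$ p <H>  input=w p $  — expand <H> → w
Stack after step 7: $ p w (top = w).

w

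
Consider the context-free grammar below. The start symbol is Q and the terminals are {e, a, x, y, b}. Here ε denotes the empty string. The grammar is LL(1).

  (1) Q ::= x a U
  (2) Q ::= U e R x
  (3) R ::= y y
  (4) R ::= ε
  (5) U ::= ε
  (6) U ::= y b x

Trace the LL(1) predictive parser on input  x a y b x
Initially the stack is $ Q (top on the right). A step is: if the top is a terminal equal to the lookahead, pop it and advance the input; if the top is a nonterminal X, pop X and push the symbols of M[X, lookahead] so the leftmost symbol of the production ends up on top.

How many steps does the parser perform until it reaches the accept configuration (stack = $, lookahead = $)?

7

step 1: stack=$ Q  input=x a y b x $  — expand Q ::= x a U
step 2: stack=$ U a x  input=x a y b x $  — match x
step 3: stack=$ U a  input=a y b x $  — match a
step 4: stack=$ U  input=y b x $  — expand U ::= y b x
step 5: stack=$ x b y  input=y b x $  — match y
step 6: stack=$ x b  input=b x $  — match b
step 7: stack=$ x  input=x $  — match x
Accept reached after 7 steps.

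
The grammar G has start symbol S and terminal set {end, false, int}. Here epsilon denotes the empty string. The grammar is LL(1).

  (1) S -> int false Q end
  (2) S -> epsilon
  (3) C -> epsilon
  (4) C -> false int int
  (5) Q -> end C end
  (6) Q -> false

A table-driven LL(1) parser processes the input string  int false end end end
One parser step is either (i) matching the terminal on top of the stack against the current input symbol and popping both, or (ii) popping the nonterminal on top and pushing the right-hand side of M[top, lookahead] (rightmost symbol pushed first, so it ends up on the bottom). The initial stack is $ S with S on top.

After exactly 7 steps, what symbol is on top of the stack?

step 1: stack=$ S  input=int false end end end $  — expand S -> int false Q end
step 2: stack=$ end Q false int  input=int false end end end $  — match int
step 3: stack=$ end Q false  input=false end end end $  — match false
step 4: stack=$ end Q  input=end end end $  — expand Q -> end C end
step 5: stack=$ end end C end  input=end end end $  — match end
step 6: stack=$ end end C  input=end end $  — expand C -> epsilon
step 7: stack=$ end end  input=end end $  — match end
Stack after step 7: $ end (top = end).

end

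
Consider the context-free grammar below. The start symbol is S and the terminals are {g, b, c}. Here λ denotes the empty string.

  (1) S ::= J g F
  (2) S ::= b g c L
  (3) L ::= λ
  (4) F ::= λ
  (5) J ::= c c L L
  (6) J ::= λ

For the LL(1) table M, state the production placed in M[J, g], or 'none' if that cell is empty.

J ::= λ

FIRST(L): from L::=λ we get {λ}. So FIRST(L) = {λ}.
FIRST(F): from F::=λ we get {λ}. So FIRST(F) = {λ}.
FIRST(J): from J::=c c L L we get {c}; from J::=λ we get {λ}. So FIRST(J) = {λ, c}.
FIRST(S): from S::=J g F we get {c, g}; from S::=b g c L we get {b}. So FIRST(S) = {b, c, g}.
FOLLOW(S) includes $ since S is the start symbol.
FOLLOW(J): in S::=J g F, J is followed by g F with FIRST {g}. Thus FOLLOW(J) = {g}.
For J ::= c c L L: FIRST(c c L L) = {c}, so it goes in M[J, t] for t ∈ {c}.
For J ::= λ: FIRST(λ) = {λ}, so it goes in M[J, t] for t ∈ {}; since λ ∈ FIRST, also for every t ∈ FOLLOW(J) = {g}.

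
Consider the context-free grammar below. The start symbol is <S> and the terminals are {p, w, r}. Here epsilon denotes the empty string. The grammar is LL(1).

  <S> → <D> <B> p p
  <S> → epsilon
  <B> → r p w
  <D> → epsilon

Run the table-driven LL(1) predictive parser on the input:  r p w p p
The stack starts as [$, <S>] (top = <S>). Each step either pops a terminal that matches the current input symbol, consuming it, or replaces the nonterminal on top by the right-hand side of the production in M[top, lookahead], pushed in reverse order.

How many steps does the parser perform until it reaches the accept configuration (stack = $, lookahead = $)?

step 1: stack=$ <S>  input=r p w p p $  — expand <S> → <D> <B> p p
step 2: stack=$ p p <B> <D>  input=r p w p p $  — expand <D> → epsilon
step 3: stack=$ p p <B>  input=r p w p p $  — expand <B> → r p w
step 4: stack=$ p p w p r  input=r p w p p $  — match r
step 5: stack=$ p p w p  input=p w p p $  — match p
step 6: stack=$ p p w  input=w p p $  — match w
step 7: stack=$ p p  input=p p $  — match p
step 8: stack=$ p  input=p $  — match p
Accept reached after 8 steps.

8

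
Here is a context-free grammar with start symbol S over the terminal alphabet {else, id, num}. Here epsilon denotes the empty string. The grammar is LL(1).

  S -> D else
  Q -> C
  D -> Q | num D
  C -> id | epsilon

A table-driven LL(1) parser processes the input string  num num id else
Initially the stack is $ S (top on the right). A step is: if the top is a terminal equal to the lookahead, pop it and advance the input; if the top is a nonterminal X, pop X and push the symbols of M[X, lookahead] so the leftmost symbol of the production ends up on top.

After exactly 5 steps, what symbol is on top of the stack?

D

     Stack         Input              Action
  1  $ S           num num id else $  expand S -> D else
  2  $ else D      num num id else $  expand D -> num D
  3  $ else D num  num num id else $  match num
  4  $ else D      num id else $      expand D -> num D
  5  $ else D num  num id else $      match num
Stack after step 5: $ else D (top = D).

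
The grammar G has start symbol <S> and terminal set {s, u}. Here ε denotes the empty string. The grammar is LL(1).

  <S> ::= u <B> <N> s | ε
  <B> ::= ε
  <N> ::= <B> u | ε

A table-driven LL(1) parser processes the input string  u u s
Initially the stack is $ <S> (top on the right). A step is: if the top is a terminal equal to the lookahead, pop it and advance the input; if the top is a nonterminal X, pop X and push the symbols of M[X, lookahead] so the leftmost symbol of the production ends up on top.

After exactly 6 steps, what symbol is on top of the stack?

step 1: stack=$ <S>  input=u u s $  — expand <S> ::= u <B> <N> s
step 2: stack=$ s <N> <B> u  input=u u s $  — match u
step 3: stack=$ s <N> <B>  input=u s $  — expand <B> ::= ε
step 4: stack=$ s <N>  input=u s $  — expand <N> ::= <B> u
step 5: stack=$ s u <B>  input=u s $  — expand <B> ::= ε
step 6: stack=$ s u  input=u s $  — match u
Stack after step 6: $ s (top = s).

s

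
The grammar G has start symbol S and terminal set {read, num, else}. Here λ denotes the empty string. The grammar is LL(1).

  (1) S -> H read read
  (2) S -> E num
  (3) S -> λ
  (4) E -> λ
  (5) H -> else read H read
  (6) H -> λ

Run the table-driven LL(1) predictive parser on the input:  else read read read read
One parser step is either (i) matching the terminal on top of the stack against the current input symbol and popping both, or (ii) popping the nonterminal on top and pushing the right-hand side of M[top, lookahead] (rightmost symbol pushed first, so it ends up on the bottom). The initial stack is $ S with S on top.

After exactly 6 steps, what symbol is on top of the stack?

step 1: stack=$ S  input=else read read read read $  — expand S -> H read read
step 2: stack=$ read read H  input=else read read read read $  — expand H -> else read H read
step 3: stack=$ read read read H read else  input=else read read read read $  — match else
step 4: stack=$ read read read H read  input=read read read read $  — match read
step 5: stack=$ read read read H  input=read read read $  — expand H -> λ
step 6: stack=$ read read read  input=read read read $  — match read
Stack after step 6: $ read read (top = read).

read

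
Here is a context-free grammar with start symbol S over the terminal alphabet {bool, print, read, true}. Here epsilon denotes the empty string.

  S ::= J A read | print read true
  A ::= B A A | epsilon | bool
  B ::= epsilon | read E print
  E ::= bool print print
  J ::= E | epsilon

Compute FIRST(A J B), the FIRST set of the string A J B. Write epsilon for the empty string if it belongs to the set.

{epsilon, bool, read}

FIRST(B) = {epsilon, read}
FIRST(E) = {bool}
FIRST(A) = {epsilon, bool, read}  (via B A A)
FIRST(J) = {epsilon, bool}  (via E)
FIRST(S) = {bool, print, read}  (via J A read)
FIRST(A J B): take FIRST of each symbol in turn, carrying on past any symbol whose FIRST contains epsilon; result {epsilon, bool, read}.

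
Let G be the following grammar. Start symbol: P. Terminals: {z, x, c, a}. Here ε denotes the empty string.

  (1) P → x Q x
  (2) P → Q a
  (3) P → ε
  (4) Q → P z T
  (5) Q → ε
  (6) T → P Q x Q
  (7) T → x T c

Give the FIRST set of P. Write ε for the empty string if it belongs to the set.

FIRST(P): from P→x Q x we get {x}; from P→Q a we get {a, x, z}; from P→ε we get {ε}. So FIRST(P) = {ε, a, x, z}.
FIRST(Q): from Q→P z T we get {a, x, z}; from Q→ε we get {ε}. So FIRST(Q) = {ε, a, x, z}.
FIRST(T): from T→P Q x Q we get {a, x, z}; from T→x T c we get {x}. So FIRST(T) = {a, x, z}.

{ε, a, x, z}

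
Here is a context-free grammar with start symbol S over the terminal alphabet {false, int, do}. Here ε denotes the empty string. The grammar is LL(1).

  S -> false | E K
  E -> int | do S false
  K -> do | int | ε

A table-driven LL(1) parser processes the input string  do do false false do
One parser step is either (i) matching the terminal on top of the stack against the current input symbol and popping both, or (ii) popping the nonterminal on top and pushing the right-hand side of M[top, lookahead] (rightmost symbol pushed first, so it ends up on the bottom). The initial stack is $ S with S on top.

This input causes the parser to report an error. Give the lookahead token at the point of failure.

step 1: stack=$ S  input=do do false false do $  — expand S -> E K
step 2: stack=$ K E  input=do do false false do $  — expand E -> do S false
step 3: stack=$ K false S do  input=do do false false do $  — match do
step 4: stack=$ K false S  input=do false false do $  — expand S -> E K
step 5: stack=$ K false K E  input=do false false do $  — expand E -> do S false
step 6: stack=$ K false K false S do  input=do false false do $  — match do
step 7: stack=$ K false K false S  input=false false do $  — expand S -> false
step 8: stack=$ K false K false false  input=false false do $  — match false
step 9: stack=$ K false K false  input=false do $  — match false
step 10: stack=$ K false K  input=do $  — expand K -> do
step 11: stack=$ K false do  input=do $  — match do
step 12: stack=$ K false  input=$  — error: top is terminal false but lookahead is $

$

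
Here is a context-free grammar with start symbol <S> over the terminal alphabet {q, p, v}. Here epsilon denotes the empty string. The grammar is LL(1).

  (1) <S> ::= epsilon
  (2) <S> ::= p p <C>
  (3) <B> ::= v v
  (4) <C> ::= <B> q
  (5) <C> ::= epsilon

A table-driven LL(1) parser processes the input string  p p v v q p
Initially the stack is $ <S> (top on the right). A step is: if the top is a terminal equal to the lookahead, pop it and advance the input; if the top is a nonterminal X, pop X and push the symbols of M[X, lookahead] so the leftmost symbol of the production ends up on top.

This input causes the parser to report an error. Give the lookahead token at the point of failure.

p

     Stack      Input          Action
  1  $ <S>      p p v v q p $  expand <S> ::= p p <C>
  2  $ <C> p p  p p v v q p $  match p
  3  $ <C> p    p v v q p $    match p
  4  $ <C>      v v q p $      expand <C> ::= <B> q
  5  $ q <B>    v v q p $      expand <B> ::= v v
  6  $ q v v    v v q p $      match v
  7  $ q v      v q p $        match v
  8  $ q        q p $          match q
  9  $          p $            error: stack empty but input remains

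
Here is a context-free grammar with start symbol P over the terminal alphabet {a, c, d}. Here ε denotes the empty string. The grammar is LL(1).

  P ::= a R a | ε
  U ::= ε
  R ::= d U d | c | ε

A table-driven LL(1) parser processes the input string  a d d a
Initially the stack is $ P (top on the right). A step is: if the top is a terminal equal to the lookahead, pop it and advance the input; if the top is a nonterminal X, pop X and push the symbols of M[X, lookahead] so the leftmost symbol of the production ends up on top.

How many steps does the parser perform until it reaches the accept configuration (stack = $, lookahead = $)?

step 1: stack=$ P  input=a d d a $  — expand P ::= a R a
step 2: stack=$ a R a  input=a d d a $  — match a
step 3: stack=$ a R  input=d d a $  — expand R ::= d U d
step 4: stack=$ a d U d  input=d d a $  — match d
step 5: stack=$ a d U  input=d a $  — expand U ::= ε
step 6: stack=$ a d  input=d a $  — match d
step 7: stack=$ a  input=a $  — match a
Accept reached after 7 steps.

7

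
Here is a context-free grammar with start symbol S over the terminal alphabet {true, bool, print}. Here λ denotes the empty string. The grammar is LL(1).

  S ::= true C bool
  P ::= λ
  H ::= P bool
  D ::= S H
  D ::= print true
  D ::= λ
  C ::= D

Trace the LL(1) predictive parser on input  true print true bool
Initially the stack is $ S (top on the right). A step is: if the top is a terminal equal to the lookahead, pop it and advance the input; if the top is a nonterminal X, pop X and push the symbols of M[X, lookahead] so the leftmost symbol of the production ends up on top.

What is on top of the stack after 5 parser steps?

step 1: stack=$ S  input=true print true bool $  — expand S ::= true C bool
step 2: stack=$ bool C true  input=true print true bool $  — match true
step 3: stack=$ bool C  input=print true bool $  — expand C ::= D
step 4: stack=$ bool D  input=print true bool $  — expand D ::= print true
step 5: stack=$ bool true print  input=print true bool $  — match print
Stack after step 5: $ bool true (top = true).

true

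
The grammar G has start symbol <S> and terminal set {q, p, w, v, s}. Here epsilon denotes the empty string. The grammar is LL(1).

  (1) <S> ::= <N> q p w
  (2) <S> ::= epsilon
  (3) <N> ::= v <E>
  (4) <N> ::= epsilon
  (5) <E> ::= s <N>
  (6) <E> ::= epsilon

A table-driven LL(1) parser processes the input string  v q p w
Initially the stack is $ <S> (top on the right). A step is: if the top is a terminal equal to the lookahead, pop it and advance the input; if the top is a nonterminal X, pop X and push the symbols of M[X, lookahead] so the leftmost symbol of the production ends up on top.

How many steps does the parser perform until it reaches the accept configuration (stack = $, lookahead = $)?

     Stack          Input      Action
  1  $ <S>          v q p w $  expand <S> ::= <N> q p w
  2  $ w p q <N>    v q p w $  expand <N> ::= v <E>
  3  $ w p q <E> v  v q p w $  match v
  4  $ w p q <E>    q p w $    expand <E> ::= epsilon
  5  $ w p q        q p w $    match q
  6  $ w p          p w $      match p
  7  $ w            w $        match w
Accept reached after 7 steps.

7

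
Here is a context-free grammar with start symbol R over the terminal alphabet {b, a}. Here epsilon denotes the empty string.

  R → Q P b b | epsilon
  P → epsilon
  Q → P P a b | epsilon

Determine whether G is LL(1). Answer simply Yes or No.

FIRST(R) = {epsilon, a, b}
FIRST(P) = {epsilon}
FIRST(Q) = {epsilon, a}
FOLLOW(R) = {$}
FOLLOW(P) = {a, b}
FOLLOW(Q) = {b}
Each cell of M receives at most one production.

Yes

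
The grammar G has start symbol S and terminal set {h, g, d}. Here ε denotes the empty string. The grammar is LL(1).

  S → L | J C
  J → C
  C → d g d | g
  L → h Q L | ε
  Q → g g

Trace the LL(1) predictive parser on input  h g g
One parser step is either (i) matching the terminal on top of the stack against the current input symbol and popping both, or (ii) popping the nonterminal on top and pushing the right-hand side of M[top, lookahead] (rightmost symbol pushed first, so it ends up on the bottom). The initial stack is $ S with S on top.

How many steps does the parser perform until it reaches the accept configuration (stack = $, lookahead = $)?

     Stack    Input    Action
  1  $ S      h g g $  expand S → L
  2  $ L      h g g $  expand L → h Q L
  3  $ L Q h  h g g $  match h
  4  $ L Q    g g $    expand Q → g g
  5  $ L g g  g g $    match g
  6  $ L g    g $      match g
  7  $ L      $        expand L → ε
Accept reached after 7 steps.

7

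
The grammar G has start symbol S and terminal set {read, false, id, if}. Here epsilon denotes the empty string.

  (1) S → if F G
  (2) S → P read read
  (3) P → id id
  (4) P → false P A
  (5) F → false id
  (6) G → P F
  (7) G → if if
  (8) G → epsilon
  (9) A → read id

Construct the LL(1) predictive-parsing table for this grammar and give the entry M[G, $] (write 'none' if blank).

FIRST(P) = {false, id}
FIRST(F) = {false}
FIRST(A) = {read}
FIRST(S) = {false, id, if}  (via P read read)
FIRST(G) = {epsilon, false, id, if}  (via P F)
FOLLOW(S) includes $ since S is the start symbol.
FOLLOW(S): S appears on no right-hand side. Thus FOLLOW(S) = {$}.
FOLLOW(G): in S→if F G, the suffix after G is empty, so FOLLOW(G) ⊇ FOLLOW(S) = {$}. Thus FOLLOW(G) = {$}.
For G → P F: FIRST(P F) = {false, id}, so it goes in M[G, t] for t ∈ {false, id}.
For G → if if: FIRST(if if) = {if}, so it goes in M[G, t] for t ∈ {if}.
For G → epsilon: FIRST(epsilon) = {epsilon}, so it goes in M[G, t] for t ∈ {}; since epsilon ∈ FIRST, also for every t ∈ FOLLOW(G) = {$}.

G → epsilon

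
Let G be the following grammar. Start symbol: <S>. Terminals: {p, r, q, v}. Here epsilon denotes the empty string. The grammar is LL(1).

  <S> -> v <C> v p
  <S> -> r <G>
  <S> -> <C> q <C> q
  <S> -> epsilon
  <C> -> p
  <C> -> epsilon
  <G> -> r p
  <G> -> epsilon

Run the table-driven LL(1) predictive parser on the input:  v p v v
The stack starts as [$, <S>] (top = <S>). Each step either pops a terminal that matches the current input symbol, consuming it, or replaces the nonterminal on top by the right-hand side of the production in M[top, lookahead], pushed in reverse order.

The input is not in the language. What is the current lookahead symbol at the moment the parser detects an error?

v

     Stack        Input      Action
  1  $ <S>        v p v v $  expand <S> -> v <C> v p
  2  $ p v <C> v  v p v v $  match v
  3  $ p v <C>    p v v $    expand <C> -> p
  4  $ p v p      p v v $    match p
  5  $ p v        v v $      match v
  6  $ p          v $        error: top is terminal p but lookahead is v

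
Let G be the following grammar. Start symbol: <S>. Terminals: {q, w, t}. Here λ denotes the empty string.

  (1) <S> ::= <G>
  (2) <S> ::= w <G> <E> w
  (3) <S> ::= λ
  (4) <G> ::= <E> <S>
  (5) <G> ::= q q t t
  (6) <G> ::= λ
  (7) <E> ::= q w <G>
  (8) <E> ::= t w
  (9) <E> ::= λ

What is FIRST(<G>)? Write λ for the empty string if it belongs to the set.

{λ, q, t, w}

FIRST(<E>) = {λ, q, t}
FIRST(<S>) = {λ, q, t, w}  (via <G>)
FIRST(<G>) = {λ, q, t, w}  (via <E> <S>)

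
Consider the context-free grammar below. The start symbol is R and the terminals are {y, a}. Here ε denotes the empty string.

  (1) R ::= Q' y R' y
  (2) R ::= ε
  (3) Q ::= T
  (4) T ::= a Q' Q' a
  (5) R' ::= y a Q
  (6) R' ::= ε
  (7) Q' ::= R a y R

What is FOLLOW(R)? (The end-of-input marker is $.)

FIRST(T) = {a}
FIRST(R') = {ε, y}
FIRST(Q) = {a}  (via T)
FIRST(R) = {ε, a}  (via Q' y R' y)
FIRST(Q') = {a}  (via R a y R)
FOLLOW(R) includes $ since R is the start symbol.
FOLLOW(R'): in R::=Q' y R' y, R' is followed by y with FIRST {y}. Thus FOLLOW(R') = {y}.
FOLLOW(Q): in R'::=y a Q, the suffix after Q is empty, so FOLLOW(Q) ⊇ FOLLOW(R') = {y}. Thus FOLLOW(Q) = {y}.
FOLLOW(T): in Q::=T, the suffix after T is empty, so FOLLOW(T) ⊇ FOLLOW(Q) = {y}. Thus FOLLOW(T) = {y}.
FOLLOW(Q'): in R::=Q' y R' y, Q' is followed by y R' y with FIRST {y}; in T::=a Q' Q' a (occurrence 1), Q' is followed by Q' a with FIRST {a}; in T::=a Q' Q' a (occurrence 2), Q' is followed by a with FIRST {a}. Thus FOLLOW(Q') = {a, y}.
FOLLOW(R): in Q'::=R a y R (occurrence 1), R is followed by a y R with FIRST {a}; in Q'::=R a y R (occurrence 2), the suffix after R is empty, so FOLLOW(R) ⊇ FOLLOW(Q') = {a, y}. Thus FOLLOW(R) = {$, a, y}.

{$, a, y}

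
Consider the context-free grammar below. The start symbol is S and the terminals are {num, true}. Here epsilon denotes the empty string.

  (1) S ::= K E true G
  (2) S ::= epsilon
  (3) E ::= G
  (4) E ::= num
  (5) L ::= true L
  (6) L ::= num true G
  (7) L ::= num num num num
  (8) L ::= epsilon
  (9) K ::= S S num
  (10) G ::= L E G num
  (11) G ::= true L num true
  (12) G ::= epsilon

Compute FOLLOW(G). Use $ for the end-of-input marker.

FIRST(L): from L::=true L we get {true}; from L::=num true G we get {num}; from L::=num num num num we get {num}; from L::=epsilon we get {epsilon}. So FIRST(L) = {epsilon, num, true}.
FIRST(S): from S::=K E true G we get {num}; from S::=epsilon we get {epsilon}. So FIRST(S) = {epsilon, num}.
FIRST(K): from K::=S S num we get {num}. So FIRST(K) = {num}.
FIRST(E): from E::=G we get {epsilon, num, true}; from E::=num we get {num}. So FIRST(E) = {epsilon, num, true}.
FIRST(G): from G::=L E G num we get {num, true}; from G::=true L num true we get {true}; from G::=epsilon we get {epsilon}. So FIRST(G) = {epsilon, num, true}.
FOLLOW(S) includes $ since S is the start symbol.
FOLLOW(S): in K::=S S num (occurrence 1), S is followed by S num with FIRST {num}; in K::=S S num (occurrence 2), S is followed by num with FIRST {num}. Thus FOLLOW(S) = {$, num}.
FOLLOW(E): in S::=K E true G, E is followed by true G with FIRST {true}; in G::=L E G num, E is followed by G num with FIRST {num, true}. Thus FOLLOW(E) = {num, true}.
FOLLOW(L): in L::=true L, the suffix after L is empty (adds nothing new); in G::=L E G num, L is followed by E G num with FIRST {num, true}; in G::=true L num true, L is followed by num true with FIRST {num}. Thus FOLLOW(L) = {num, true}.
FOLLOW(K): in S::=K E true G, K is followed by E true G with FIRST {num, true}. Thus FOLLOW(K) = {num, true}.
FOLLOW(G): in S::=K E true G, the suffix after G is empty, so FOLLOW(G) ⊇ FOLLOW(S) = {$, num}; in E::=G, the suffix after G is empty, so FOLLOW(G) ⊇ FOLLOW(E) = {num, true}; in L::=num true G, the suffix after G is empty, so FOLLOW(G) ⊇ FOLLOW(L) = {num, true}; in G::=L E G num, G is followed by num with FIRST {num}. Thus FOLLOW(G) = {$, num, true}.

{$, num, true}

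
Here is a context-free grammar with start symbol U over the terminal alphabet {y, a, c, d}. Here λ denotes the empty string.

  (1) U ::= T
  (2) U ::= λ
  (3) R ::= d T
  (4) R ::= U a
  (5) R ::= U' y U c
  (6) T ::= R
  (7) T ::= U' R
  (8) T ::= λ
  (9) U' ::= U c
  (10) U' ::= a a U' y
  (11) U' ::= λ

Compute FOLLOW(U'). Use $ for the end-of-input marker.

{a, c, d, y}

FIRST(U): from U::=T we get {λ, a, c, d, y}; from U::=λ we get {λ}. So FIRST(U) = {λ, a, c, d, y}.
FIRST(U'): from U'::=U c we get {a, c, d, y}; from U'::=a a U' y we get {a}; from U'::=λ we get {λ}. So FIRST(U') = {λ, a, c, d, y}.
FIRST(R): from R::=d T we get {d}; from R::=U a we get {a, c, d, y}; from R::=U' y U c we get {a, c, d, y}. So FIRST(R) = {a, c, d, y}.
FIRST(T): from T::=R we get {a, c, d, y}; from T::=U' R we get {a, c, d, y}; from T::=λ we get {λ}. So FIRST(T) = {λ, a, c, d, y}.
FOLLOW(U) includes $ since U is the start symbol.
FOLLOW(U): in R::=U a, U is followed by a with FIRST {a}; in R::=U' y U c, U is followed by c with FIRST {c}; in U'::=U c, U is followed by c with FIRST {c}. Thus FOLLOW(U) = {$, a, c}.
FOLLOW(U'): in R::=U' y U c, U' is followed by y U c with FIRST {y}; in T::=U' R, U' is followed by R with FIRST {a, c, d, y}; in U'::=a a U' y, U' is followed by y with FIRST {y}. Thus FOLLOW(U') = {a, c, d, y}.
FOLLOW(R): in T::=R, the suffix after R is empty, so FOLLOW(R) ⊇ FOLLOW(T) = {$, a, c}; in T::=U' R, the suffix after R is empty, so FOLLOW(R) ⊇ FOLLOW(T) = {$, a, c}. Thus FOLLOW(R) = {$, a, c}.
FOLLOW(T): in U::=T, the suffix after T is empty, so FOLLOW(T) ⊇ FOLLOW(U) = {$, a, c}; in R::=d T, the suffix after T is empty, so FOLLOW(T) ⊇ FOLLOW(R) = {$, a, c}. Thus FOLLOW(T) = {$, a, c}.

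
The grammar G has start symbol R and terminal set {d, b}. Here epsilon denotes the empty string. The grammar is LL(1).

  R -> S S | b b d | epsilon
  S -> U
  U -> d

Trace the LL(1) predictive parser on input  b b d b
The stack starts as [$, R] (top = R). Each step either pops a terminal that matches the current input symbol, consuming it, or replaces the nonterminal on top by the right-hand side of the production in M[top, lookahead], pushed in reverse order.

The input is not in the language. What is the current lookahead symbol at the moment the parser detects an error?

b

step 1: stack=$ R  input=b b d b $  — expand R -> b b d
step 2: stack=$ d b b  input=b b d b $  — match b
step 3: stack=$ d b  input=b d b $  — match b
step 4: stack=$ d  input=d b $  — match d
step 5: stack=$  input=b $  — error: stack empty but input remains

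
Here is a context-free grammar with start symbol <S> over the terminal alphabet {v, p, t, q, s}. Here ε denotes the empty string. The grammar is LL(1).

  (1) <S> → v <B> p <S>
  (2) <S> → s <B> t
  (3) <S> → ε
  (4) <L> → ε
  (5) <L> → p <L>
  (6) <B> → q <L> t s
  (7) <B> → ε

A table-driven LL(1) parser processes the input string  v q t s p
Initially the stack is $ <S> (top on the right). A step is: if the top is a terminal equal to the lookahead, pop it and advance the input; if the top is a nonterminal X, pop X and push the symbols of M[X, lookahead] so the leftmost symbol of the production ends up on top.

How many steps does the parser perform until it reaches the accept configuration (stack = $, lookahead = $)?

step 1: stack=$ <S>  input=v q t s p $  — expand <S> → v <B> p <S>
step 2: stack=$ <S> p <B> v  input=v q t s p $  — match v
step 3: stack=$ <S> p <B>  input=q t s p $  — expand <B> → q <L> t s
step 4: stack=$ <S> p s t <L> q  input=q t s p $  — match q
step 5: stack=$ <S> p s t <L>  input=t s p $  — expand <L> → ε
step 6: stack=$ <S> p s t  input=t s p $  — match t
step 7: stack=$ <S> p s  input=s p $  — match s
step 8: stack=$ <S> p  input=p $  — match p
step 9: stack=$ <S>  input=$  — expand <S> → ε
Accept reached after 9 steps.

9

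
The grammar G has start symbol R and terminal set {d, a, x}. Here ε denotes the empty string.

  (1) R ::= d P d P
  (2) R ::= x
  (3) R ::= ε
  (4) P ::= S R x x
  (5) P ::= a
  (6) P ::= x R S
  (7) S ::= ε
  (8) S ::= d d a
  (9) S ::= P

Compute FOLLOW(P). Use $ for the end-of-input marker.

{$, a, d, x}

FIRST(R): from R::=d P d P we get {d}; from R::=x we get {x}; from R::=ε we get {ε}. So FIRST(R) = {ε, d, x}.
FIRST(P): from P::=S R x x we get {a, d, x}; from P::=a we get {a}; from P::=x R S we get {x}. So FIRST(P) = {a, d, x}.
FIRST(S): from S::=ε we get {ε}; from S::=d d a we get {d}; from S::=P we get {a, d, x}. So FIRST(S) = {ε, a, d, x}.
FOLLOW(R) includes $ since R is the start symbol.
FOLLOW(R): in P::=S R x x, R is followed by x x with FIRST {x}; in P::=x R S, R is followed by S with FIRST {ε, a, d, x}; in P::=x R S, the suffix after R is nullable, so FOLLOW(R) ⊇ FOLLOW(P) = {$, a, d, x}. Thus FOLLOW(R) = {$, a, d, x}.
FOLLOW(P): in R::=d P d P (occurrence 1), P is followed by d P with FIRST {d}; in R::=d P d P (occurrence 2), the suffix after P is empty, so FOLLOW(P) ⊇ FOLLOW(R) = {$, a, d, x}; in S::=P, the suffix after P is empty, so FOLLOW(P) ⊇ FOLLOW(S) = {$, a, d, x}. Thus FOLLOW(P) = {$, a, d, x}.
FOLLOW(S): in P::=S R x x, S is followed by R x x with FIRST {d, x}; in P::=x R S, the suffix after S is empty, so FOLLOW(S) ⊇ FOLLOW(P) = {$, a, d, x}. Thus FOLLOW(S) = {$, a, d, x}.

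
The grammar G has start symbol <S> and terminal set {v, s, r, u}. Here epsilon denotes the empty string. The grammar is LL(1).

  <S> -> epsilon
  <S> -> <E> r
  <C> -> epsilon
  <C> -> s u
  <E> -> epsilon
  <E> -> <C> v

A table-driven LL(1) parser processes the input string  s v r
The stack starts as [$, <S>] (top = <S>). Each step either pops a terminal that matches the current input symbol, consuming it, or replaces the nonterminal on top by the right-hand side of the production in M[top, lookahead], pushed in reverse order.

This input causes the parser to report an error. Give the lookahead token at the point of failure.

     Stack      Input    Action
  1  $ <S>      s v r $  expand <S> -> <E> r
  2  $ r <E>    s v r $  expand <E> -> <C> v
  3  $ r v <C>  s v r $  expand <C> -> s u
  4  $ r v u s  s v r $  match s
  5  $ r v u    v r $    error: top is terminal u but lookahead is v

v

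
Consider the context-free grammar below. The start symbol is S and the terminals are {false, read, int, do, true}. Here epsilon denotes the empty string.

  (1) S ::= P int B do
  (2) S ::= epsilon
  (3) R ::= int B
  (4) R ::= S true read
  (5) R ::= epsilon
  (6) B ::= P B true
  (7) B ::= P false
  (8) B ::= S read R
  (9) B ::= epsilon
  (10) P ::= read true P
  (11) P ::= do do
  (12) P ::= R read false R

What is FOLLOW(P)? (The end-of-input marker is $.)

FIRST(S): from S::=P int B do we get {do, int, read, true}; from S::=epsilon we get {epsilon}. So FIRST(S) = {epsilon, do, int, read, true}.
FIRST(R): from R::=int B we get {int}; from R::=S true read we get {do, int, read, true}; from R::=epsilon we get {epsilon}. So FIRST(R) = {epsilon, do, int, read, true}.
FIRST(P): from P::=read true P we get {read}; from P::=do do we get {do}; from P::=R read false R we get {do, int, read, true}. So FIRST(P) = {do, int, read, true}.
FIRST(B): from B::=P B true we get {do, int, read, true}; from B::=P false we get {do, int, read, true}; from B::=S read R we get {do, int, read, true}; from B::=epsilon we get {epsilon}. So FIRST(B) = {epsilon, do, int, read, true}.
FOLLOW(S) includes $ since S is the start symbol.
FOLLOW(S): in R::=S true read, S is followed by true read with FIRST {true}; in B::=S read R, S is followed by read R with FIRST {read}. Thus FOLLOW(S) = {$, read, true}.
FOLLOW(P): in S::=P int B do, P is followed by int B do with FIRST {int}; in B::=P B true, P is followed by B true with FIRST {do, int, read, true}; in B::=P false, P is followed by false with FIRST {false}; in P::=read true P, the suffix after P is empty (adds nothing new). Thus FOLLOW(P) = {do, false, int, read, true}.
FOLLOW(R): in B::=S read R, the suffix after R is empty, so FOLLOW(R) ⊇ FOLLOW(B) = {do, false, int, read, true}; in P::=R read false R (occurrence 1), R is followed by read false R with FIRST {read}; in P::=R read false R (occurrence 2), the suffix after R is empty, so FOLLOW(R) ⊇ FOLLOW(P) = {do, false, int, read, true}. Thus FOLLOW(R) = {do, false, int, read, true}.
FOLLOW(B): in S::=P int B do, B is followed by do with FIRST {do}; in R::=int B, the suffix after B is empty, so FOLLOW(B) ⊇ FOLLOW(R) = {do, false, int, read, true}; in B::=P B true, B is followed by true with FIRST {true}. Thus FOLLOW(B) = {do, false, int, read, true}.

{do, false, int, read, true}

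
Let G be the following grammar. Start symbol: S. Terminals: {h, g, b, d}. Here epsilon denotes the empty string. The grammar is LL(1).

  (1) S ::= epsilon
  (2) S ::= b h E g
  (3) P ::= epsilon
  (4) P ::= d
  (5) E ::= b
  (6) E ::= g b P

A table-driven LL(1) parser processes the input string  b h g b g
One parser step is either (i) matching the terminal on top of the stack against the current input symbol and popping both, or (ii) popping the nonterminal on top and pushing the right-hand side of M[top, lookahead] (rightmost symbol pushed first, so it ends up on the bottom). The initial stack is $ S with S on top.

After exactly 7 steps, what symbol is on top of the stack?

step 1: stack=$ S  input=b h g b g $  — expand S ::= b h E g
step 2: stack=$ g E h b  input=b h g b g $  — match b
step 3: stack=$ g E h  input=h g b g $  — match h
step 4: stack=$ g E  input=g b g $  — expand E ::= g b P
step 5: stack=$ g P b g  input=g b g $  — match g
step 6: stack=$ g P b  input=b g $  — match b
step 7: stack=$ g P  input=g $  — expand P ::= epsilon
Stack after step 7: $ g (top = g).

g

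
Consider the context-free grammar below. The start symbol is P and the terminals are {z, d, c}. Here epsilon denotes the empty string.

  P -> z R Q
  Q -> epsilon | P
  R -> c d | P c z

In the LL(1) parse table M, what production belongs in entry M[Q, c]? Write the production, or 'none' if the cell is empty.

Q -> epsilon

FIRST(P): from P->z R Q we get {z}. So FIRST(P) = {z}.
FIRST(Q): from Q->epsilon we get {epsilon}; from Q->P we get {z}. So FIRST(Q) = {epsilon, z}.
FIRST(R): from R->c d we get {c}; from R->P c z we get {z}. So FIRST(R) = {c, z}.
FOLLOW(P) includes $ since P is the start symbol.
FOLLOW(P): in Q->P, the suffix after P is empty, so FOLLOW(P) ⊇ FOLLOW(Q) = {$, c}; in R->P c z, P is followed by c z with FIRST {c}. Thus FOLLOW(P) = {$, c}.
FOLLOW(Q): in P->z R Q, the suffix after Q is empty, so FOLLOW(Q) ⊇ FOLLOW(P) = {$, c}. Thus FOLLOW(Q) = {$, c}.
For Q -> epsilon: FIRST(epsilon) = {epsilon}, so it goes in M[Q, t] for t ∈ {}; since epsilon ∈ FIRST, also for every t ∈ FOLLOW(Q) = {$, c}.
For Q -> P: FIRST(P) = {z}, so it goes in M[Q, t] for t ∈ {z}.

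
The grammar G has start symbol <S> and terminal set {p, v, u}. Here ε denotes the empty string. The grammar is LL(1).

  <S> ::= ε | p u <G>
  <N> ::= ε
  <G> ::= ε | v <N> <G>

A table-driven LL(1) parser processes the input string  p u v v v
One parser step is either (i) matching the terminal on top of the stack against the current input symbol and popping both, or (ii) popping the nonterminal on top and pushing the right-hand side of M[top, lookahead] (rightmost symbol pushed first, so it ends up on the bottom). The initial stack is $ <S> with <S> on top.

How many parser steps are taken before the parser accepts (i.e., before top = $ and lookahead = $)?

step 1: stack=$ <S>  input=p u v v v $  — expand <S> ::= p u <G>
step 2: stack=$ <G> u p  input=p u v v v $  — match p
step 3: stack=$ <G> u  input=u v v v $  — match u
step 4: stack=$ <G>  input=v v v $  — expand <G> ::= v <N> <G>
step 5: stack=$ <G> <N> v  input=v v v $  — match v
step 6: stack=$ <G> <N>  input=v v $  — expand <N> ::= ε
step 7: stack=$ <G>  input=v v $  — expand <G> ::= v <N> <G>
step 8: stack=$ <G> <N> v  input=v v $  — match v
step 9: stack=$ <G> <N>  input=v $  — expand <N> ::= ε
step 10: stack=$ <G>  input=v $  — expand <G> ::= v <N> <G>
step 11: stack=$ <G> <N> v  input=v $  — match v
step 12: stack=$ <G> <N>  input=$  — expand <N> ::= ε
step 13: stack=$ <G>  input=$  — expand <G> ::= ε
Accept reached after 13 steps.

13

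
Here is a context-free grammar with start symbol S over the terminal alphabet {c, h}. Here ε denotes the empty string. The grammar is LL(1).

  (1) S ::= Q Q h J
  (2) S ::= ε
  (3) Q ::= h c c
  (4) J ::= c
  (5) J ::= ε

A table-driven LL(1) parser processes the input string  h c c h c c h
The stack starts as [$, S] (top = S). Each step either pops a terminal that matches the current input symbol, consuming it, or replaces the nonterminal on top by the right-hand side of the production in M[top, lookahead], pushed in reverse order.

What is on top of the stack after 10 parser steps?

J

step 1: stack=$ S  input=h c c h c c h $  — expand S ::= Q Q h J
step 2: stack=$ J h Q Q  input=h c c h c c h $  — expand Q ::= h c c
step 3: stack=$ J h Q c c h  input=h c c h c c h $  — match h
step 4: stack=$ J h Q c c  input=c c h c c h $  — match c
step 5: stack=$ J h Q c  input=c h c c h $  — match c
step 6: stack=$ J h Q  input=h c c h $  — expand Q ::= h c c
step 7: stack=$ J h c c h  input=h c c h $  — match h
step 8: stack=$ J h c c  input=c c h $  — match c
step 9: stack=$ J h c  input=c h $  — match c
step 10: stack=$ J h  input=h $  — match h
Stack after step 10: $ J (top = J).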